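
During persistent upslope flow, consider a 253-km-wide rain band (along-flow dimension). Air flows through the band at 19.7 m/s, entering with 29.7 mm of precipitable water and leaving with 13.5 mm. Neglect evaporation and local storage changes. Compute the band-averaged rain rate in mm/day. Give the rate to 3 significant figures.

Column moisture flux per unit crosswind length is F = V × PW.
Inflow: F_in = 19.7 × 29.7 = 585.09 mm·m/s
Outflow: F_out = 19.7 × 13.5 = 265.95 mm·m/s
Steady-state rate R = (F_in − F_out)/L = (585.09 − 265.95) / 253000 m = 1.261e-03 mm/s.
R = 1.261e-03 × 3600 × 24 = 109 mm/day.

R ≈ 109 mm/day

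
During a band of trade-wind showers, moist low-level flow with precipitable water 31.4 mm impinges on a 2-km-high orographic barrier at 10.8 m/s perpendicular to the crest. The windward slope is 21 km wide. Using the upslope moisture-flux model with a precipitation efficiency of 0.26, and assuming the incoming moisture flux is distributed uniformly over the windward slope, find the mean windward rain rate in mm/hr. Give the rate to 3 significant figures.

Incoming column moisture flux per unit ridge length: F = V × PW = 10.8 × 31.4 = 339.12 mm·m/s.
Spread over the 21 km slope with efficiency ε = 0.26: R = ε·F/W = 0.26 × 339.12 / 21000 m = 4.199e-03 mm/s.
R = 4.199e-03 × 3600 = 15.1 mm/hr.

R ≈ 15.1 mm/hr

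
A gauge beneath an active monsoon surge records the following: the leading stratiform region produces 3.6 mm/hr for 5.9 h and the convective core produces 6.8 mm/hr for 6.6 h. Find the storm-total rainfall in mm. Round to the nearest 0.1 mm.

total ≈ 66.1 mm

Total = Σ Rᵢ Δtᵢ = 3.6 × 5.9 + 6.8 × 6.6
      = 21.24 + 44.88 = 66.1 mm.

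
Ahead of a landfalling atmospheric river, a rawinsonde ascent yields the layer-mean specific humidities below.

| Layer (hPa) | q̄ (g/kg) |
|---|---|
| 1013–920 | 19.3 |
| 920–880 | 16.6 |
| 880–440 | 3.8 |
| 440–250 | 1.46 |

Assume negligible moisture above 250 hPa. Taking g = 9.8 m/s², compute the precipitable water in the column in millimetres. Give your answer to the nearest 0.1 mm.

PW ≈ 45.0 mm

Precipitable water is the column-integrated vapour mass per unit area: PW = (1/g) Σ q̄ Δp, with q in kg/kg and Δp in Pa (1 kg/m² of water = 1 mm).
Layer 1013–920 hPa: Δp = 93 hPa = 9300 Pa, q̄ = 0.0193 kg/kg → 0.0193 × 9300 / 9.8 = 18.32 mm
Layer 920–880 hPa: Δp = 40 hPa = 4000 Pa, q̄ = 0.0166 kg/kg → 0.0166 × 4000 / 9.8 = 6.78 mm
Layer 880–440 hPa: Δp = 440 hPa = 44000 Pa, q̄ = 0.0038 kg/kg → 0.0038 × 44000 / 9.8 = 17.06 mm
Layer 440–250 hPa: Δp = 190 hPa = 19000 Pa, q̄ = 0.00146 kg/kg → 0.00146 × 19000 / 9.8 = 2.83 mm
PW = 18.32 + 6.78 + 17.06 + 2.83 = 44.99 ≈ 45.0 mm.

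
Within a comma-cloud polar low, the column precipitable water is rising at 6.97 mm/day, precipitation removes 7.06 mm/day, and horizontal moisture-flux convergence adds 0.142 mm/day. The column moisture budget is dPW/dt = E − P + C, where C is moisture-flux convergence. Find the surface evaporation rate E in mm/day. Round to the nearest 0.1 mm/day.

dPW/dt = +6.97 mm/day.
E = dPW/dt + P − C = (+6.97) + 7.06 − (0.142) = 13.9 mm/day.

E ≈ 13.9 mm/day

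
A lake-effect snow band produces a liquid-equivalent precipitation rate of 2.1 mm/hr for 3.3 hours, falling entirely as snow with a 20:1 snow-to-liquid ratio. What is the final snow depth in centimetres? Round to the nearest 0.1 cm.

snow depth ≈ 13.9 cm

Liquid-equivalent depth = 2.1 × 3.3 = 6.93 mm.
Snow depth = 6.93 mm × 20 = 138.6 mm = 13.9 cm.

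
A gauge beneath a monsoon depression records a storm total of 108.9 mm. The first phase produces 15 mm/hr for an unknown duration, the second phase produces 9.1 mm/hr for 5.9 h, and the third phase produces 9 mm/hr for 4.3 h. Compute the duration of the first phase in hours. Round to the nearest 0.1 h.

Known phases: 9.1 × 5.9 + 9 × 4.3 = 53.69 + 38.7 = 92.39 mm.
Remaining depth = 108.9 − 92.39 = 16.51 mm.
Duration = 16.51 / 15 = 1.1 h.

duration ≈ 1.1 h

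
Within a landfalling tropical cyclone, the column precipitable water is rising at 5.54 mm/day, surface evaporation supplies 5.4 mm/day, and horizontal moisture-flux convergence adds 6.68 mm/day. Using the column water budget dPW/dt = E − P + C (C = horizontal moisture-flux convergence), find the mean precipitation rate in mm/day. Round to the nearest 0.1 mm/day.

dPW/dt = +5.54 mm/day.
P = E + C − dPW/dt = 5.4 + (6.68) − (+5.54) = 6.5 mm/day.

P ≈ 6.5 mm/day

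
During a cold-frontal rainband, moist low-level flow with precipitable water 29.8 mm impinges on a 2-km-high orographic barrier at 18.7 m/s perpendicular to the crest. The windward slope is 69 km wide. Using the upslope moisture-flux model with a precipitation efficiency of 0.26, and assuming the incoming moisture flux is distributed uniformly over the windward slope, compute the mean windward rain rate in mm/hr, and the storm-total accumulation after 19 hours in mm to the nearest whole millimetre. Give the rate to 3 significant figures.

Incoming column moisture flux per unit ridge length: F = V × PW = 18.7 × 29.8 = 557.26 mm·m/s.
Spread over the 69 km slope with efficiency ε = 0.26: R = ε·F/W = 0.26 × 557.26 / 69000 m = 2.100e-03 mm/s.
R = 2.100e-03 × 3600 = 7.56 mm/hr.
Over 19 h: total = 7.56 × 19 = 143.64 ≈ 144 mm.

R ≈ 7.56 mm/hr; total ≈ 144 mm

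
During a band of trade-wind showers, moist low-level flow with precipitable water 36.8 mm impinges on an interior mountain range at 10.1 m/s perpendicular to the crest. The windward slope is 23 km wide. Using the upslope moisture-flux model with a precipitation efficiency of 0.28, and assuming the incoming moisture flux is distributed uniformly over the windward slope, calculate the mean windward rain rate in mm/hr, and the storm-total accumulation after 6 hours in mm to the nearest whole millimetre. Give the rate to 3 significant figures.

Incoming column moisture flux per unit ridge length: F = V × PW = 10.1 × 36.8 = 371.68 mm·m/s.
Spread over the 23 km slope with efficiency ε = 0.28: R = ε·F/W = 0.28 × 371.68 / 23000 m = 4.525e-03 mm/s.
R = 4.525e-03 × 3600 = 16.3 mm/hr.
Over 6 h: total = 16.3 × 6 = 97.8 ≈ 98 mm.

R ≈ 16.3 mm/hr; total ≈ 98 mm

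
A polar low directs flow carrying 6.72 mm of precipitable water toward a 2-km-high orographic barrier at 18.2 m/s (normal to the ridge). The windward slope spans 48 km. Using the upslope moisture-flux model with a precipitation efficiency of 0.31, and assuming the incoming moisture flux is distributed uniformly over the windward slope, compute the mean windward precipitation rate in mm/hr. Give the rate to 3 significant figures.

Incoming column moisture flux per unit ridge length: F = V × PW = 18.2 × 6.72 = 122.304 mm·m/s.
Spread over the 48 km slope with efficiency ε = 0.31: R = ε·F/W = 0.31 × 122.304 / 48000 m = 7.899e-04 mm/s.
R = 7.899e-04 × 3600 = 2.84 mm/hr.

R ≈ 2.84 mm/hr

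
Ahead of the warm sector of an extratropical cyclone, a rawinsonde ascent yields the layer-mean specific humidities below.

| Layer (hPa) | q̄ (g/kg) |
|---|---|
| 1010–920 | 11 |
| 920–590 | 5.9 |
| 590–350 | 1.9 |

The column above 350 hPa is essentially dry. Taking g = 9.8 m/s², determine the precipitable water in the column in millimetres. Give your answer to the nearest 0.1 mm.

PW ≈ 34.6 mm

Precipitable water is the column-integrated vapour mass per unit area: PW = (1/g) Σ q̄ Δp, with q in kg/kg and Δp in Pa (1 kg/m² of water = 1 mm).
Layer 1010–920 hPa: Δp = 90 hPa = 9000 Pa, q̄ = 0.011 kg/kg → 0.011 × 9000 / 9.8 = 10.10 mm
Layer 920–590 hPa: Δp = 330 hPa = 33000 Pa, q̄ = 0.0059 kg/kg → 0.0059 × 33000 / 9.8 = 19.87 mm
Layer 590–350 hPa: Δp = 240 hPa = 24000 Pa, q̄ = 0.0019 kg/kg → 0.0019 × 24000 / 9.8 = 4.65 mm
PW = 10.10 + 19.87 + 4.65 = 34.62 ≈ 34.6 mm.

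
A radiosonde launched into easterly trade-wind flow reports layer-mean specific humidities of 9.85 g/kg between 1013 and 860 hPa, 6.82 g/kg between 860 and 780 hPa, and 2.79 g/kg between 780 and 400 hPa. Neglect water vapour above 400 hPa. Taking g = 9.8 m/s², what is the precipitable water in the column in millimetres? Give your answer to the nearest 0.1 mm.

PW ≈ 31.8 mm

Precipitable water is the column-integrated vapour mass per unit area: PW = (1/g) Σ q̄ Δp, with q in kg/kg and Δp in Pa (1 kg/m² of water = 1 mm).
Layer 1013–860 hPa: Δp = 153 hPa = 15300 Pa, q̄ = 0.00985 kg/kg → 0.00985 × 15300 / 9.8 = 15.38 mm
Layer 860–780 hPa: Δp = 80 hPa = 8000 Pa, q̄ = 0.00682 kg/kg → 0.00682 × 8000 / 9.8 = 5.57 mm
Layer 780–400 hPa: Δp = 380 hPa = 38000 Pa, q̄ = 0.00279 kg/kg → 0.00279 × 38000 / 9.8 = 10.82 mm
PW = 15.38 + 5.57 + 10.82 = 31.77 ≈ 31.8 mm.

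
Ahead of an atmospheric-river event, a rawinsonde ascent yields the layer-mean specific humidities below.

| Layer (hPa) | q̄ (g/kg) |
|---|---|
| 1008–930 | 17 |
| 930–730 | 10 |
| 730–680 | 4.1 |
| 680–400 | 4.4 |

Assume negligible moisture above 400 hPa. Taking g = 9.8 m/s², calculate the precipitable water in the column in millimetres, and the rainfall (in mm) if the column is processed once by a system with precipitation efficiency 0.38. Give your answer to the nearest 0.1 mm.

Precipitable water is the column-integrated vapour mass per unit area: PW = (1/g) Σ q̄ Δp, with q in kg/kg and Δp in Pa (1 kg/m² of water = 1 mm).
Layer 1008–930 hPa: Δp = 78 hPa = 7800 Pa, q̄ = 0.017 kg/kg → 0.017 × 7800 / 9.8 = 13.53 mm
Layer 930–730 hPa: Δp = 200 hPa = 20000 Pa, q̄ = 0.01 kg/kg → 0.01 × 20000 / 9.8 = 20.41 mm
Layer 730–680 hPa: Δp = 50 hPa = 5000 Pa, q̄ = 0.0041 kg/kg → 0.0041 × 5000 / 9.8 = 2.09 mm
Layer 680–400 hPa: Δp = 280 hPa = 28000 Pa, q̄ = 0.0044 kg/kg → 0.0044 × 28000 / 9.8 = 12.57 mm
PW = 13.53 + 20.41 + 2.09 + 12.57 = 48.60 ≈ 48.6 mm.
Rainfall = ε × PW = 0.38 × 48.6 = 18.5 mm.

PW ≈ 48.6 mm; rainfall ≈ 18.5 mm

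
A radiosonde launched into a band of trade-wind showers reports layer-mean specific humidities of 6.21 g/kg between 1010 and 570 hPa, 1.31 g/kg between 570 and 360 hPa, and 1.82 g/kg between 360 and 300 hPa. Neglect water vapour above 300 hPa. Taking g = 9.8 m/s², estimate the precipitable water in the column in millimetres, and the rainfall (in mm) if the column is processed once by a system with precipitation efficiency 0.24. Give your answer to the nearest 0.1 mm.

Precipitable water is the column-integrated vapour mass per unit area: PW = (1/g) Σ q̄ Δp, with q in kg/kg and Δp in Pa (1 kg/m² of water = 1 mm).
Layer 1010–570 hPa: Δp = 440 hPa = 44000 Pa, q̄ = 0.00621 kg/kg → 0.00621 × 44000 / 9.8 = 27.88 mm
Layer 570–360 hPa: Δp = 210 hPa = 21000 Pa, q̄ = 0.00131 kg/kg → 0.00131 × 21000 / 9.8 = 2.81 mm
Layer 360–300 hPa: Δp = 60 hPa = 6000 Pa, q̄ = 0.00182 kg/kg → 0.00182 × 6000 / 9.8 = 1.11 mm
PW = 27.88 + 2.81 + 1.11 = 31.80 ≈ 31.8 mm.
Rainfall = ε × PW = 0.24 × 31.8 = 7.6 mm.

PW ≈ 31.8 mm; rainfall ≈ 7.6 mm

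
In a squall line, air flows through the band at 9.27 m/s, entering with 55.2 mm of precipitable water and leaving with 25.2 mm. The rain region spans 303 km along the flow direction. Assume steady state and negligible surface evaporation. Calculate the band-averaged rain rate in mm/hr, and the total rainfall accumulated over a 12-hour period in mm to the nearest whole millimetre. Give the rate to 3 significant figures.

R ≈ 3.30 mm/hr; total ≈ 40 mm

Column moisture flux per unit crosswind length is F = V × PW.
Inflow: F_in = 9.27 × 55.2 = 511.704 mm·m/s
Outflow: F_out = 9.27 × 25.2 = 233.604 mm·m/s
Steady-state rate R = (F_in − F_out)/L = (511.704 − 233.604) / 303000 m = 9.178e-04 mm/s.
R = 9.178e-04 × 3600 = 3.30 mm/hr.
Over 12 h: total = 3.30 × 12 = 39.6 ≈ 40 mm.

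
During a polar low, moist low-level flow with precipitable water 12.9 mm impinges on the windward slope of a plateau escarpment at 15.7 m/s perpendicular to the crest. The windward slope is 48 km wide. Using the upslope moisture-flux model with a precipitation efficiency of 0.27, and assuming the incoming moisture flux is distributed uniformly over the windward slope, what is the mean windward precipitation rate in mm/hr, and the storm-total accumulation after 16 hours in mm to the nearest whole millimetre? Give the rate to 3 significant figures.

Incoming column moisture flux per unit ridge length: F = V × PW = 15.7 × 12.9 = 202.53 mm·m/s.
Spread over the 48 km slope with efficiency ε = 0.27: R = ε·F/W = 0.27 × 202.53 / 48000 m = 1.139e-03 mm/s.
R = 1.139e-03 × 3600 = 4.10 mm/hr.
Over 16 h: total = 4.10 × 16 = 65.6 ≈ 66 mm.

R ≈ 4.10 mm/hr; total ≈ 66 mm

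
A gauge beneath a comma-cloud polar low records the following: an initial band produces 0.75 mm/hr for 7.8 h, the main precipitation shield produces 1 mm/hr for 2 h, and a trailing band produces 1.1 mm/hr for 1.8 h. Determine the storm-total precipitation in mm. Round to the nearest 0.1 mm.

total ≈ 9.8 mm

Total = Σ Rᵢ Δtᵢ = 0.75 × 7.8 + 1 × 2 + 1.1 × 1.8
      = 5.85 + 2 + 1.98 = 9.8 mm.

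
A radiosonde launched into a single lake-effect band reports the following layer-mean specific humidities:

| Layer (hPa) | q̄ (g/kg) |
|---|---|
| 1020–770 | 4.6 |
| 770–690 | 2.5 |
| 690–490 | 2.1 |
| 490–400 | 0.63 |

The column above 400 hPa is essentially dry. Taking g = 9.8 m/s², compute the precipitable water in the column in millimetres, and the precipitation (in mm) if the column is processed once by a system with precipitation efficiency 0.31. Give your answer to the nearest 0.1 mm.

PW ≈ 18.6 mm; precipitation ≈ 5.8 mm

Precipitable water is the column-integrated vapour mass per unit area: PW = (1/g) Σ q̄ Δp, with q in kg/kg and Δp in Pa (1 kg/m² of water = 1 mm).
Layer 1020–770 hPa: Δp = 250 hPa = 25000 Pa, q̄ = 0.0046 kg/kg → 0.0046 × 25000 / 9.8 = 11.73 mm
Layer 770–690 hPa: Δp = 80 hPa = 8000 Pa, q̄ = 0.0025 kg/kg → 0.0025 × 8000 / 9.8 = 2.04 mm
Layer 690–490 hPa: Δp = 200 hPa = 20000 Pa, q̄ = 0.0021 kg/kg → 0.0021 × 20000 / 9.8 = 4.29 mm
Layer 490–400 hPa: Δp = 90 hPa = 9000 Pa, q̄ = 0.00063 kg/kg → 0.00063 × 9000 / 9.8 = 0.58 mm
PW = 11.73 + 2.04 + 4.29 + 0.58 = 18.64 ≈ 18.6 mm.
Precipitation = ε × PW = 0.31 × 18.6 = 5.8 mm.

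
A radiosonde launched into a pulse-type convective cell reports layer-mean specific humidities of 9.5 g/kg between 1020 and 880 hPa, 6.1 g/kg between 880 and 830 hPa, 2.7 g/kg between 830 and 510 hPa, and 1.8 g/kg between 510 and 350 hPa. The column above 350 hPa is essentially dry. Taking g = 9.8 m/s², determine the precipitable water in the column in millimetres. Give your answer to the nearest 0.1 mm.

Precipitable water is the column-integrated vapour mass per unit area: PW = (1/g) Σ q̄ Δp, with q in kg/kg and Δp in Pa (1 kg/m² of water = 1 mm).
Layer 1020–880 hPa: Δp = 140 hPa = 14000 Pa, q̄ = 0.0095 kg/kg → 0.0095 × 14000 / 9.8 = 13.57 mm
Layer 880–830 hPa: Δp = 50 hPa = 5000 Pa, q̄ = 0.0061 kg/kg → 0.0061 × 5000 / 9.8 = 3.11 mm
Layer 830–510 hPa: Δp = 320 hPa = 32000 Pa, q̄ = 0.0027 kg/kg → 0.0027 × 32000 / 9.8 = 8.82 mm
Layer 510–350 hPa: Δp = 160 hPa = 16000 Pa, q̄ = 0.0018 kg/kg → 0.0018 × 16000 / 9.8 = 2.94 mm
PW = 13.57 + 3.11 + 8.82 + 2.94 = 28.44 ≈ 28.4 mm.

PW ≈ 28.4 mm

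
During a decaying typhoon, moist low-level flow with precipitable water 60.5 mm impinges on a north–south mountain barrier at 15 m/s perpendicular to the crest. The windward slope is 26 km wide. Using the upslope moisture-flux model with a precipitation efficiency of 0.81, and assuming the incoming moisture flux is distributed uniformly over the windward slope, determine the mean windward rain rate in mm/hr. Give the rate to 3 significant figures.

Incoming column moisture flux per unit ridge length: F = V × PW = 15 × 60.5 = 907.5 mm·m/s.
Spread over the 26 km slope with efficiency ε = 0.81: R = ε·F/W = 0.81 × 907.5 / 26000 m = 2.827e-02 mm/s.
R = 2.827e-02 × 3600 = 102 mm/hr.

R ≈ 102 mm/hr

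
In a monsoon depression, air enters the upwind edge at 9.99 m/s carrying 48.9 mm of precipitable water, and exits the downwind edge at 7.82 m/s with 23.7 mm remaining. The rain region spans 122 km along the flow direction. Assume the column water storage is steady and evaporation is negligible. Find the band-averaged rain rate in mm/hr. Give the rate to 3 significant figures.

Column moisture flux per unit crosswind length is F = V × PW.
Inflow: F_in = 9.99 × 48.9 = 488.511 mm·m/s
Outflow: F_out = 7.82 × 23.7 = 185.334 mm·m/s
Steady-state rate R = (F_in − F_out)/L = (488.511 − 185.334) / 122000 m = 2.485e-03 mm/s.
R = 2.485e-03 × 3600 = 8.95 mm/hr.

R ≈ 8.95 mm/hr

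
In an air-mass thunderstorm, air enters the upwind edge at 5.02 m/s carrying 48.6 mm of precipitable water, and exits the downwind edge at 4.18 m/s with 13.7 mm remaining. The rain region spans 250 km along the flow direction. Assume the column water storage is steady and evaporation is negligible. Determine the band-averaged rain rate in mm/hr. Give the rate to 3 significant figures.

R ≈ 2.69 mm/hr

Column moisture flux per unit crosswind length is F = V × PW.
Inflow: F_in = 5.02 × 48.6 = 243.972 mm·m/s
Outflow: F_out = 4.18 × 13.7 = 57.266 mm·m/s
Steady-state rate R = (F_in − F_out)/L = (243.972 − 57.266) / 250000 m = 7.468e-04 mm/s.
R = 7.468e-04 × 3600 = 2.69 mm/hr.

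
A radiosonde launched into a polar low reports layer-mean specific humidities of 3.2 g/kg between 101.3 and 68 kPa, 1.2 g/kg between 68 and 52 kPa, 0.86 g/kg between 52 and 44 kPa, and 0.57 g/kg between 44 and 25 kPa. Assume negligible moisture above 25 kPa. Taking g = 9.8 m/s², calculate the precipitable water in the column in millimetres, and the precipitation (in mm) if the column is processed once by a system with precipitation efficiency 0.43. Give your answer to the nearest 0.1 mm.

PW ≈ 14.6 mm; precipitation ≈ 6.3 mm

Precipitable water is the column-integrated vapour mass per unit area: PW = (1/g) Σ q̄ Δp, with q in kg/kg and Δp in Pa (1 kg/m² of water = 1 mm).
Layer 101.3–68 kPa: Δp = 333 hPa = 33300 Pa, q̄ = 0.0032 kg/kg → 0.0032 × 33300 / 9.8 = 10.87 mm
Layer 68–52 kPa: Δp = 160 hPa = 16000 Pa, q̄ = 0.0012 kg/kg → 0.0012 × 16000 / 9.8 = 1.96 mm
Layer 52–44 kPa: Δp = 80 hPa = 8000 Pa, q̄ = 0.00086 kg/kg → 0.00086 × 8000 / 9.8 = 0.70 mm
Layer 44–25 kPa: Δp = 190 hPa = 19000 Pa, q̄ = 0.00057 kg/kg → 0.00057 × 19000 / 9.8 = 1.11 mm
PW = 10.87 + 1.96 + 0.70 + 1.11 = 14.64 ≈ 14.6 mm.
Precipitation = ε × PW = 0.43 × 14.6 = 6.3 mm.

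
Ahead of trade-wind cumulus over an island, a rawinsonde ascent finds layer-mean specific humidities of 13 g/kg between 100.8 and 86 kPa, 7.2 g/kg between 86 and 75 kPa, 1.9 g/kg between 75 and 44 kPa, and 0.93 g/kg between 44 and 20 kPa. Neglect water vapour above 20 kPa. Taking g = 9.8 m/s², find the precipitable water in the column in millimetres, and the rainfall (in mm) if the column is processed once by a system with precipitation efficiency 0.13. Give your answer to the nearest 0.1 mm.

Precipitable water is the column-integrated vapour mass per unit area: PW = (1/g) Σ q̄ Δp, with q in kg/kg and Δp in Pa (1 kg/m² of water = 1 mm).
Layer 100.8–86 kPa: Δp = 148 hPa = 14800 Pa, q̄ = 0.013 kg/kg → 0.013 × 14800 / 9.8 = 19.63 mm
Layer 86–75 kPa: Δp = 110 hPa = 11000 Pa, q̄ = 0.0072 kg/kg → 0.0072 × 11000 / 9.8 = 8.08 mm
Layer 75–44 kPa: Δp = 310 hPa = 31000 Pa, q̄ = 0.0019 kg/kg → 0.0019 × 31000 / 9.8 = 6.01 mm
Layer 44–20 kPa: Δp = 240 hPa = 24000 Pa, q̄ = 0.00093 kg/kg → 0.00093 × 24000 / 9.8 = 2.28 mm
PW = 19.63 + 8.08 + 6.01 + 2.28 = 36.00 ≈ 36.0 mm.
Rainfall = ε × PW = 0.13 × 36.0 = 4.7 mm.

PW ≈ 36.0 mm; rainfall ≈ 4.7 mm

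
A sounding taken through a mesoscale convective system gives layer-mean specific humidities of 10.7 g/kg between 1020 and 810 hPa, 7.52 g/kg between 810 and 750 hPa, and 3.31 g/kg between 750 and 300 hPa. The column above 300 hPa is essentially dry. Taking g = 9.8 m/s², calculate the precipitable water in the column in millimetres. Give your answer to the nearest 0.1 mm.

Precipitable water is the column-integrated vapour mass per unit area: PW = (1/g) Σ q̄ Δp, with q in kg/kg and Δp in Pa (1 kg/m² of water = 1 mm).
Layer 1020–810 hPa: Δp = 210 hPa = 21000 Pa, q̄ = 0.0107 kg/kg → 0.0107 × 21000 / 9.8 = 22.93 mm
Layer 810–750 hPa: Δp = 60 hPa = 6000 Pa, q̄ = 0.00752 kg/kg → 0.00752 × 6000 / 9.8 = 4.60 mm
Layer 750–300 hPa: Δp = 450 hPa = 45000 Pa, q̄ = 0.00331 kg/kg → 0.00331 × 45000 / 9.8 = 15.20 mm
PW = 22.93 + 4.60 + 15.20 = 42.73 ≈ 42.7 mm.

PW ≈ 42.7 mm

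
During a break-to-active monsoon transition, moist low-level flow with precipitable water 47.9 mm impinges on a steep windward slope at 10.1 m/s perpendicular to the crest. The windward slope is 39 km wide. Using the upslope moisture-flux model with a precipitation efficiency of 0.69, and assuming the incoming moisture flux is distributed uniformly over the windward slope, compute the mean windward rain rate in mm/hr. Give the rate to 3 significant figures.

R ≈ 30.8 mm/hr

Incoming column moisture flux per unit ridge length: F = V × PW = 10.1 × 47.9 = 483.79 mm·m/s.
Spread over the 39 km slope with efficiency ε = 0.69: R = ε·F/W = 0.69 × 483.79 / 39000 m = 8.559e-03 mm/s.
R = 8.559e-03 × 3600 = 30.8 mm/hr.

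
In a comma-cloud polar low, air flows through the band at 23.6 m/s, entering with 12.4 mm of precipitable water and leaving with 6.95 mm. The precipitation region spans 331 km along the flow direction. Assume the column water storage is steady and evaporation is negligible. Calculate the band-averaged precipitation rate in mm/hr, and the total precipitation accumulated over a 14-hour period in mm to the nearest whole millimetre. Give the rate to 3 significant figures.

R ≈ 1.40 mm/hr; total ≈ 20 mm

Column moisture flux per unit crosswind length is F = V × PW.
Inflow: F_in = 23.6 × 12.4 = 292.64 mm·m/s
Outflow: F_out = 23.6 × 6.95 = 164.02 mm·m/s
Steady-state rate R = (F_in − F_out)/L = (292.64 − 164.02) / 331000 m = 3.886e-04 mm/s.
R = 3.886e-04 × 3600 = 1.40 mm/hr.
Over 14 h: total = 1.40 × 14 = 19.6 ≈ 20 mm.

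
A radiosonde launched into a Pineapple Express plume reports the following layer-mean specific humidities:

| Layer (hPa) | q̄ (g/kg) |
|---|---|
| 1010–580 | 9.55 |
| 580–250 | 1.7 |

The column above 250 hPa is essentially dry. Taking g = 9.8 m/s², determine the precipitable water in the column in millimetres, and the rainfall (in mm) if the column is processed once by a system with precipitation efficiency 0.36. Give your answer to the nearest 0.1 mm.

Precipitable water is the column-integrated vapour mass per unit area: PW = (1/g) Σ q̄ Δp, with q in kg/kg and Δp in Pa (1 kg/m² of water = 1 mm).
Layer 1010–580 hPa: Δp = 430 hPa = 43000 Pa, q̄ = 0.00955 kg/kg → 0.00955 × 43000 / 9.8 = 41.90 mm
Layer 580–250 hPa: Δp = 330 hPa = 33000 Pa, q̄ = 0.0017 kg/kg → 0.0017 × 33000 / 9.8 = 5.72 mm
PW = 41.90 + 5.72 = 47.62 ≈ 47.6 mm.
Rainfall = ε × PW = 0.36 × 47.6 = 17.1 mm.

PW ≈ 47.6 mm; rainfall ≈ 17.1 mm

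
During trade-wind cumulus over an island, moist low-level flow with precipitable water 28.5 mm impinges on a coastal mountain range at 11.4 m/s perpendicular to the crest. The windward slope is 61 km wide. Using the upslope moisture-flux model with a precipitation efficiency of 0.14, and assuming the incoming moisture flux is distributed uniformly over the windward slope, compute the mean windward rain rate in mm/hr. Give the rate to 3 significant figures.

Incoming column moisture flux per unit ridge length: F = V × PW = 11.4 × 28.5 = 324.9 mm·m/s.
Spread over the 61 km slope with efficiency ε = 0.14: R = ε·F/W = 0.14 × 324.9 / 61000 m = 7.457e-04 mm/s.
R = 7.457e-04 × 3600 = 2.68 mm/hr.

R ≈ 2.68 mm/hr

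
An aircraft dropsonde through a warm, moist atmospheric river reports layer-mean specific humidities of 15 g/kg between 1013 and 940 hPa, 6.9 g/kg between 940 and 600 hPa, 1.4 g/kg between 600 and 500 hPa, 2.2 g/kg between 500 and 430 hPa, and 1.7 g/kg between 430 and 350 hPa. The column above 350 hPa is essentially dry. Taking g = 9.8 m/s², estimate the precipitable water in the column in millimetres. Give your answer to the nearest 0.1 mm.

Precipitable water is the column-integrated vapour mass per unit area: PW = (1/g) Σ q̄ Δp, with q in kg/kg and Δp in Pa (1 kg/m² of water = 1 mm).
Layer 1013–940 hPa: Δp = 73 hPa = 7300 Pa, q̄ = 0.015 kg/kg → 0.015 × 7300 / 9.8 = 11.17 mm
Layer 940–600 hPa: Δp = 340 hPa = 34000 Pa, q̄ = 0.0069 kg/kg → 0.0069 × 34000 / 9.8 = 23.94 mm
Layer 600–500 hPa: Δp = 100 hPa = 10000 Pa, q̄ = 0.0014 kg/kg → 0.0014 × 10000 / 9.8 = 1.43 mm
Layer 500–430 hPa: Δp = 70 hPa = 7000 Pa, q̄ = 0.0022 kg/kg → 0.0022 × 7000 / 9.8 = 1.57 mm
Layer 430–350 hPa: Δp = 80 hPa = 8000 Pa, q̄ = 0.0017 kg/kg → 0.0017 × 8000 / 9.8 = 1.39 mm
PW = 11.17 + 23.94 + 1.43 + 1.57 + 1.39 = 39.50 ≈ 39.5 mm.

PW ≈ 39.5 mm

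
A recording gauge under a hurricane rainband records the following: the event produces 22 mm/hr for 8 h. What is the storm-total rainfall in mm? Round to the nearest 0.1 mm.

Total = Σ Rᵢ Δtᵢ = 22 × 8
      = 176 = 176.0 mm.

total ≈ 176.0 mm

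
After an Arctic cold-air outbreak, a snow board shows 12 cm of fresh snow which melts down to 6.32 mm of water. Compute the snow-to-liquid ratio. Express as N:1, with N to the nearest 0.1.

ratio ≈ 19.0

Ratio = snow depth / SWE = 120 mm / 6.32 mm = 19.0, i.e. 19.0:1.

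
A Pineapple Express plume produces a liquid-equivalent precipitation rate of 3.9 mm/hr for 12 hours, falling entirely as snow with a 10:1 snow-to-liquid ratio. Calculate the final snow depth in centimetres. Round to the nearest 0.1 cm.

Liquid-equivalent depth = 3.9 × 12 = 46.8 mm.
Snow depth = 46.8 mm × 10 = 468 mm = 46.8 cm.

snow depth ≈ 46.8 cm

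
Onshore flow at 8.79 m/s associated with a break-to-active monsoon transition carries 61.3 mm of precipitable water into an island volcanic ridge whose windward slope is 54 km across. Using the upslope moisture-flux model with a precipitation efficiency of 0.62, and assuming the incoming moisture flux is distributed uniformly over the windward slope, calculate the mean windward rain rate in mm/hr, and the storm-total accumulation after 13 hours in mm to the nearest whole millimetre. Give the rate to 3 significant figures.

R ≈ 22.3 mm/hr; total ≈ 290 mm

Incoming column moisture flux per unit ridge length: F = V × PW = 8.79 × 61.3 = 538.827 mm·m/s.
Spread over the 54 km slope with efficiency ε = 0.62: R = ε·F/W = 0.62 × 538.827 / 54000 m = 6.187e-03 mm/s.
R = 6.187e-03 × 3600 = 22.3 mm/hr.
Over 13 h: total = 22.3 × 13 = 289.9 ≈ 290 mm.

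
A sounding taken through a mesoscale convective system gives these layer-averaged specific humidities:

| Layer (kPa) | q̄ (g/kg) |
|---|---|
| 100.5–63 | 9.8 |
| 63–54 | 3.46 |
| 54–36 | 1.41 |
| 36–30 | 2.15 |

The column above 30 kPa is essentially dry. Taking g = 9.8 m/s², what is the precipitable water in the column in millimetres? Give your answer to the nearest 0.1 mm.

PW ≈ 44.6 mm

Precipitable water is the column-integrated vapour mass per unit area: PW = (1/g) Σ q̄ Δp, with q in kg/kg and Δp in Pa (1 kg/m² of water = 1 mm).
Layer 100.5–63 kPa: Δp = 375 hPa = 37500 Pa, q̄ = 0.0098 kg/kg → 0.0098 × 37500 / 9.8 = 37.50 mm
Layer 63–54 kPa: Δp = 90 hPa = 9000 Pa, q̄ = 0.00346 kg/kg → 0.00346 × 9000 / 9.8 = 3.18 mm
Layer 54–36 kPa: Δp = 180 hPa = 18000 Pa, q̄ = 0.00141 kg/kg → 0.00141 × 18000 / 9.8 = 2.59 mm
Layer 36–30 kPa: Δp = 60 hPa = 6000 Pa, q̄ = 0.00215 kg/kg → 0.00215 × 6000 / 9.8 = 1.32 mm
PW = 37.50 + 3.18 + 2.59 + 1.32 = 44.59 ≈ 44.6 mm.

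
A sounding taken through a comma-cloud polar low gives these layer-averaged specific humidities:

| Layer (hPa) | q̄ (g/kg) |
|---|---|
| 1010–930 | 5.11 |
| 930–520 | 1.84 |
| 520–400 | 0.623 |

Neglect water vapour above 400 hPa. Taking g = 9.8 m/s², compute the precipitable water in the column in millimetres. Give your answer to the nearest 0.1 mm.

PW ≈ 12.6 mm

Precipitable water is the column-integrated vapour mass per unit area: PW = (1/g) Σ q̄ Δp, with q in kg/kg and Δp in Pa (1 kg/m² of water = 1 mm).
Layer 1010–930 hPa: Δp = 80 hPa = 8000 Pa, q̄ = 0.00511 kg/kg → 0.00511 × 8000 / 9.8 = 4.17 mm
Layer 930–520 hPa: Δp = 410 hPa = 41000 Pa, q̄ = 0.00184 kg/kg → 0.00184 × 41000 / 9.8 = 7.70 mm
Layer 520–400 hPa: Δp = 120 hPa = 12000 Pa, q̄ = 0.000623 kg/kg → 0.000623 × 12000 / 9.8 = 0.76 mm
PW = 4.17 + 7.70 + 0.76 = 12.63 ≈ 12.6 mm.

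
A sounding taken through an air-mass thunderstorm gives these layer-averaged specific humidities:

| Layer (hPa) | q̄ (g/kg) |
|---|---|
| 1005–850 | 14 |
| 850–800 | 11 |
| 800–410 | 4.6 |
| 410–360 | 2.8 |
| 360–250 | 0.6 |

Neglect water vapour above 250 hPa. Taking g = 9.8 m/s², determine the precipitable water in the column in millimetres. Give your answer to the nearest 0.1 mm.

Precipitable water is the column-integrated vapour mass per unit area: PW = (1/g) Σ q̄ Δp, with q in kg/kg and Δp in Pa (1 kg/m² of water = 1 mm).
Layer 1005–850 hPa: Δp = 155 hPa = 15500 Pa, q̄ = 0.014 kg/kg → 0.014 × 15500 / 9.8 = 22.14 mm
Layer 850–800 hPa: Δp = 50 hPa = 5000 Pa, q̄ = 0.011 kg/kg → 0.011 × 5000 / 9.8 = 5.61 mm
Layer 800–410 hPa: Δp = 390 hPa = 39000 Pa, q̄ = 0.0046 kg/kg → 0.0046 × 39000 / 9.8 = 18.31 mm
Layer 410–360 hPa: Δp = 50 hPa = 5000 Pa, q̄ = 0.0028 kg/kg → 0.0028 × 5000 / 9.8 = 1.43 mm
Layer 360–250 hPa: Δp = 110 hPa = 11000 Pa, q̄ = 0.0006 kg/kg → 0.0006 × 11000 / 9.8 = 0.67 mm
PW = 22.14 + 5.61 + 18.31 + 1.43 + 0.67 = 48.16 ≈ 48.2 mm.

PW ≈ 48.2 mm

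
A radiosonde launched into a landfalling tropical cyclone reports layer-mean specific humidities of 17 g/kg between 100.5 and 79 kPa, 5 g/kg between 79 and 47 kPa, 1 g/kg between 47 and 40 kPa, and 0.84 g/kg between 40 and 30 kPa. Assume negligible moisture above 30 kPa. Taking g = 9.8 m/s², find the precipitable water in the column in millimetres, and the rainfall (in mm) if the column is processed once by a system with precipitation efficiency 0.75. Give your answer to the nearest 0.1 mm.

Precipitable water is the column-integrated vapour mass per unit area: PW = (1/g) Σ q̄ Δp, with q in kg/kg and Δp in Pa (1 kg/m² of water = 1 mm).
Layer 100.5–79 kPa: Δp = 215 hPa = 21500 Pa, q̄ = 0.017 kg/kg → 0.017 × 21500 / 9.8 = 37.30 mm
Layer 79–47 kPa: Δp = 320 hPa = 32000 Pa, q̄ = 0.005 kg/kg → 0.005 × 32000 / 9.8 = 16.33 mm
Layer 47–40 kPa: Δp = 70 hPa = 7000 Pa, q̄ = 0.001 kg/kg → 0.001 × 7000 / 9.8 = 0.71 mm
Layer 40–30 kPa: Δp = 100 hPa = 10000 Pa, q̄ = 0.00084 kg/kg → 0.00084 × 10000 / 9.8 = 0.86 mm
PW = 37.30 + 16.33 + 0.71 + 0.86 = 55.20 ≈ 55.2 mm.
Rainfall = ε × PW = 0.75 × 55.2 = 41.4 mm.

PW ≈ 55.2 mm; rainfall ≈ 41.4 mm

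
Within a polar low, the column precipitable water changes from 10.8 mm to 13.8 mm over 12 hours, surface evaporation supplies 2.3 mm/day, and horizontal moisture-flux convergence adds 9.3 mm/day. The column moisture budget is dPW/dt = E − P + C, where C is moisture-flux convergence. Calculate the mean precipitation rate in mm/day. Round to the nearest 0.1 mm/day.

dPW/dt = (13.8 − 10.8) mm / (12/24 day) = +6.000 mm/day.
P = E + C − dPW/dt = 2.3 + (9.3) − (+6.000) = 5.6 mm/day.

P ≈ 5.6 mm/day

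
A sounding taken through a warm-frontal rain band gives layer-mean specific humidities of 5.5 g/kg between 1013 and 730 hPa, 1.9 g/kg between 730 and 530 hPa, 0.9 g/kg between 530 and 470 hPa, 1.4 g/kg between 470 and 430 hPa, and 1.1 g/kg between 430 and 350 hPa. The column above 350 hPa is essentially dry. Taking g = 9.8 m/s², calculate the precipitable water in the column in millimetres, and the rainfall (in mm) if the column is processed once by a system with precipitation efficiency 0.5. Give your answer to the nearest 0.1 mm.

PW ≈ 21.8 mm; rainfall ≈ 10.9 mm

Precipitable water is the column-integrated vapour mass per unit area: PW = (1/g) Σ q̄ Δp, with q in kg/kg and Δp in Pa (1 kg/m² of water = 1 mm).
Layer 1013–730 hPa: Δp = 283 hPa = 28300 Pa, q̄ = 0.0055 kg/kg → 0.0055 × 28300 / 9.8 = 15.88 mm
Layer 730–530 hPa: Δp = 200 hPa = 20000 Pa, q̄ = 0.0019 kg/kg → 0.0019 × 20000 / 9.8 = 3.88 mm
Layer 530–470 hPa: Δp = 60 hPa = 6000 Pa, q̄ = 0.0009 kg/kg → 0.0009 × 6000 / 9.8 = 0.55 mm
Layer 470–430 hPa: Δp = 40 hPa = 4000 Pa, q̄ = 0.0014 kg/kg → 0.0014 × 4000 / 9.8 = 0.57 mm
Layer 430–350 hPa: Δp = 80 hPa = 8000 Pa, q̄ = 0.0011 kg/kg → 0.0011 × 8000 / 9.8 = 0.90 mm
PW = 15.88 + 3.88 + 0.55 + 0.57 + 0.90 = 21.78 ≈ 21.8 mm.
Rainfall = ε × PW = 0.5 × 21.8 = 10.9 mm.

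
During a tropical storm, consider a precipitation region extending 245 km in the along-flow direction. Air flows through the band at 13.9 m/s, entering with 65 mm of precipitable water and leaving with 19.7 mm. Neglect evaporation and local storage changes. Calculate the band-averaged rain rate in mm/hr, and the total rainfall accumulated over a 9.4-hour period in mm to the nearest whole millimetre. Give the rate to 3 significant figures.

Column moisture flux per unit crosswind length is F = V × PW.
Inflow: F_in = 13.9 × 65 = 903.5 mm·m/s
Outflow: F_out = 13.9 × 19.7 = 273.83 mm·m/s
Steady-state rate R = (F_in − F_out)/L = (903.5 − 273.83) / 245000 m = 2.570e-03 mm/s.
R = 2.570e-03 × 3600 = 9.25 mm/hr.
Over 9.4 h: total = 9.25 × 9.4 = 86.95 ≈ 87 mm.

R ≈ 9.25 mm/hr; total ≈ 87 mm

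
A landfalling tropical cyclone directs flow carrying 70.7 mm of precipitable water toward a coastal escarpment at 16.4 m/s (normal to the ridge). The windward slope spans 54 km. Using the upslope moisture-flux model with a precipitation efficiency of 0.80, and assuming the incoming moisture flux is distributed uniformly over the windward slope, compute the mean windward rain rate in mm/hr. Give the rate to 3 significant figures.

Incoming column moisture flux per unit ridge length: F = V × PW = 16.4 × 70.7 = 1159.48 mm·m/s.
Spread over the 54 km slope with efficiency ε = 0.80: R = ε·F/W = 0.80 × 1159.48 / 54000 m = 1.718e-02 mm/s.
R = 1.718e-02 × 3600 = 61.8 mm/hr.

R ≈ 61.8 mm/hr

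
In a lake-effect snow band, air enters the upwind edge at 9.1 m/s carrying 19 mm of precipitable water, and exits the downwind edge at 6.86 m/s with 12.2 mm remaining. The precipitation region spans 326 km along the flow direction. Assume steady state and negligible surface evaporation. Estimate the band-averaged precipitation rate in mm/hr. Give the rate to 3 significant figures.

R ≈ 0.985 mm/hr

Column moisture flux per unit crosswind length is F = V × PW.
Inflow: F_in = 9.1 × 19 = 172.9 mm·m/s
Outflow: F_out = 6.86 × 12.2 = 83.692 mm·m/s
Steady-state rate R = (F_in − F_out)/L = (172.9 − 83.692) / 326000 m = 2.736e-04 mm/s.
R = 2.736e-04 × 3600 = 0.985 mm/hr.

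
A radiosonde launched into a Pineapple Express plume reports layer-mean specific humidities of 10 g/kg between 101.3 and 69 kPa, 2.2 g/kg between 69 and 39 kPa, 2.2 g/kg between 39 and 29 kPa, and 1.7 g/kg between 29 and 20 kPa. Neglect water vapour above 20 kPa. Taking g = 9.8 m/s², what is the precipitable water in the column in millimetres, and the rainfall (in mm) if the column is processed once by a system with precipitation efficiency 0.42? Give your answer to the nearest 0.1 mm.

Precipitable water is the column-integrated vapour mass per unit area: PW = (1/g) Σ q̄ Δp, with q in kg/kg and Δp in Pa (1 kg/m² of water = 1 mm).
Layer 101.3–69 kPa: Δp = 323 hPa = 32300 Pa, q̄ = 0.01 kg/kg → 0.01 × 32300 / 9.8 = 32.96 mm
Layer 69–39 kPa: Δp = 300 hPa = 30000 Pa, q̄ = 0.0022 kg/kg → 0.0022 × 30000 / 9.8 = 6.73 mm
Layer 39–29 kPa: Δp = 100 hPa = 10000 Pa, q̄ = 0.0022 kg/kg → 0.0022 × 10000 / 9.8 = 2.24 mm
Layer 29–20 kPa: Δp = 90 hPa = 9000 Pa, q̄ = 0.0017 kg/kg → 0.0017 × 9000 / 9.8 = 1.56 mm
PW = 32.96 + 6.73 + 2.24 + 1.56 = 43.49 ≈ 43.5 mm.
Rainfall = ε × PW = 0.42 × 43.5 = 18.3 mm.

PW ≈ 43.5 mm; rainfall ≈ 18.3 mm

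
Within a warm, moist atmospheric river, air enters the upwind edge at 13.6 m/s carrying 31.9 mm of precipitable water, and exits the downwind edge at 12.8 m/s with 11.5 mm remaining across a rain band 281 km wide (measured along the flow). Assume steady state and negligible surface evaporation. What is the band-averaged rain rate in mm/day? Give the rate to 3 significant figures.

R ≈ 88.1 mm/day

Column moisture flux per unit crosswind length is F = V × PW.
Inflow: F_in = 13.6 × 31.9 = 433.84 mm·m/s
Outflow: F_out = 12.8 × 11.5 = 147.2 mm·m/s
Steady-state rate R = (F_in − F_out)/L = (433.84 − 147.2) / 281000 m = 1.020e-03 mm/s.
R = 1.020e-03 × 3600 × 24 = 88.1 mm/day.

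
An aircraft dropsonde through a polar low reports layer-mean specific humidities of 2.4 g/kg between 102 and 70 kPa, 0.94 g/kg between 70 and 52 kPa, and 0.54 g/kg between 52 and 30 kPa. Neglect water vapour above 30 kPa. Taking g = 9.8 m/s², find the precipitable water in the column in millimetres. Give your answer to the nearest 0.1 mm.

PW ≈ 10.8 mm

Precipitable water is the column-integrated vapour mass per unit area: PW = (1/g) Σ q̄ Δp, with q in kg/kg and Δp in Pa (1 kg/m² of water = 1 mm).
Layer 102–70 kPa: Δp = 320 hPa = 32000 Pa, q̄ = 0.0024 kg/kg → 0.0024 × 32000 / 9.8 = 7.84 mm
Layer 70–52 kPa: Δp = 180 hPa = 18000 Pa, q̄ = 0.00094 kg/kg → 0.00094 × 18000 / 9.8 = 1.73 mm
Layer 52–30 kPa: Δp = 220 hPa = 22000 Pa, q̄ = 0.00054 kg/kg → 0.00054 × 22000 / 9.8 = 1.21 mm
PW = 7.84 + 1.73 + 1.21 = 10.78 ≈ 10.8 mm.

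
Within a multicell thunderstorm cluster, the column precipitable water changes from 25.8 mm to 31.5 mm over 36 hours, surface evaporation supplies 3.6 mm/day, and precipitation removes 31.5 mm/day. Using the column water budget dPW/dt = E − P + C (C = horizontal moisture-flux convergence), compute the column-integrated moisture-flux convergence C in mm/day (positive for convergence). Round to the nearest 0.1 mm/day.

C ≈ 31.7 mm/day

dPW/dt = (31.5 − 25.8) mm / (36/24 day) = +3.800 mm/day.
C = dPW/dt − E + P = (+3.800) − 3.6 + 31.5 = 31.7 mm/day.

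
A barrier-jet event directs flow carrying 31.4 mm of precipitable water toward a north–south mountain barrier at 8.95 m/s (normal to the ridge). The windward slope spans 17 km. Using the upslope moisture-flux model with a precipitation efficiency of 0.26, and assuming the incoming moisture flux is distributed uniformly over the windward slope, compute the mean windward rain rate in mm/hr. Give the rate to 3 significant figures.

Incoming column moisture flux per unit ridge length: F = V × PW = 8.95 × 31.4 = 281.03 mm·m/s.
Spread over the 17 km slope with efficiency ε = 0.26: R = ε·F/W = 0.26 × 281.03 / 17000 m = 4.298e-03 mm/s.
R = 4.298e-03 × 3600 = 15.5 mm/hr.

R ≈ 15.5 mm/hr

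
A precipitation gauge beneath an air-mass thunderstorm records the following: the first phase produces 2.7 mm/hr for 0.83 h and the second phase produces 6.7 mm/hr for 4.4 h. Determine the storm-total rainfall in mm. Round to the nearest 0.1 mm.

Total = Σ Rᵢ Δtᵢ = 2.7 × 0.83 + 6.7 × 4.4
      = 2.241 + 29.48 = 31.7 mm.

total ≈ 31.7 mm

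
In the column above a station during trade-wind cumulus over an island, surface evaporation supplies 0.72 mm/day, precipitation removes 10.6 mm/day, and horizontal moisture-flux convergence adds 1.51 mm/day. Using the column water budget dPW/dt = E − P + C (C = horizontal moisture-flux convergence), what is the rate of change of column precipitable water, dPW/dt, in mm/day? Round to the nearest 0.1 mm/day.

dPW/dt ≈ -8.4 mm/day

dPW/dt = E − P + C = 0.72 − 10.6 + (1.51) = -8.4 mm/day.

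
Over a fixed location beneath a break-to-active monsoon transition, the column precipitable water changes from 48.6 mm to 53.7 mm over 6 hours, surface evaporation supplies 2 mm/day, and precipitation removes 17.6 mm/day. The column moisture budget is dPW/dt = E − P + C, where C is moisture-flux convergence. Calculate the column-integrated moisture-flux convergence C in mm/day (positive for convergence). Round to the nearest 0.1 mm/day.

dPW/dt = (53.7 − 48.6) mm / (6/24 day) = +20.400 mm/day.
C = dPW/dt − E + P = (+20.400) − 2 + 17.6 = 36.0 mm/day.

C ≈ 36.0 mm/day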